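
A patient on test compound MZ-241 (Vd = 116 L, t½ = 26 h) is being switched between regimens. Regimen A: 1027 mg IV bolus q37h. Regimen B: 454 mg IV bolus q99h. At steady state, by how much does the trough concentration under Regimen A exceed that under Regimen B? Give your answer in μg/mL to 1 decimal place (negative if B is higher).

Regimen A: f = (1/2)^(37/26) ≈ 0.3729; Cmin,ss = (1027/116)·f/(1−f) ≈ 5.265 μg/mL.
Regimen B: f = (1/2)^(99/26) ≈ 0.0714; Cmin,ss = (454/116)·f/(1−f) ≈ 0.301 μg/mL.
Difference ≈ 5.265 − 0.301 ≈ 4.964 μg/mL.

5.0 μg/mL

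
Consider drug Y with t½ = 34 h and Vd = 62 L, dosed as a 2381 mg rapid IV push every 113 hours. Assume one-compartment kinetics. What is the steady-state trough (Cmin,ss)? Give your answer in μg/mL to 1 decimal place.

4.3 μg/mL

k = ln2/t½ = ln2/34 ≈ 0.020387 h⁻¹; fraction remaining f = e^(−kτ) = e^(−0.020387×113) ≈ 0.0999.
At steady state, accumulation factor R = 1/(1 − e^(−kτ)) ≈ 1.1110.
Each bolus raises the concentration by D/Vd = 2381/62 ≈ 38.403 μg/mL.
Cmax,ss = C₀/(1 − f) ≈ 38.403/0.9001 ≈ 42.665 μg/mL.
Steady-state trough Cmin,ss = Cmax,ss·f ≈ 42.665 × 0.0999 ≈ 4.262 μg/mL.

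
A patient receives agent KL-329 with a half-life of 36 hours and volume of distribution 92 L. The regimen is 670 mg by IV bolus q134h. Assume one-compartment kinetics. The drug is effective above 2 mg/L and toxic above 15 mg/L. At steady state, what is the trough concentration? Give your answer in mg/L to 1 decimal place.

0.6 mg/L

k = ln2/t½ = ln2/36 ≈ 0.019254 h⁻¹; fraction remaining f = e^(−kτ) = e^(−0.019254×134) ≈ 0.0758.
At steady state, accumulation factor R = 1/(1 − e^(−kτ)) ≈ 1.0820.
Single-dose peak C₀ = D/Vd = 670/92 ≈ 7.283 mg/L.
Steady-state peak Cmax,ss = C₀·R ≈ 7.283 × 1.0820 ≈ 7.880 mg/L.
Steady-state trough Cmin,ss = Cmax,ss·f ≈ 7.880 × 0.0758 ≈ 0.597 mg/L.
Trough 0.6 mg/L vs MEC 2 mg/L: subtherapeutic.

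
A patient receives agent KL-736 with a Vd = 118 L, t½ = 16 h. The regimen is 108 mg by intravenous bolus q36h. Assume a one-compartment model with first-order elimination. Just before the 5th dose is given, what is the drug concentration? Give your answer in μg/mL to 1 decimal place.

0.2 μg/mL

f = (1/2)^(τ/t½) = (1/2)^(36/16) ≈ 0.2102.
C₀ = D/Vd = 108/118 ≈ 0.915 μg/mL.
Before the 5th dose, 4 doses have been given. Superposition: Cmin = C₀·(f + f² + … + f^4).
≈ 0.915 × (0.2102 + 0.0442 + 0.0093 + 0.0020) ≈ 0.915 × 0.2657 ≈ 0.243 μg/mL.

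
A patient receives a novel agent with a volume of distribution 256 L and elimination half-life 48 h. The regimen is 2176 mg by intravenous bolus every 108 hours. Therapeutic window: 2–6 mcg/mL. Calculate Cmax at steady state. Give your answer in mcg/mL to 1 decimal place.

τ/t½ = 108/48 ≈ 2.25, so fraction remaining f = (1/2)^(108/48) ≈ 0.2102.
At steady state, accumulation factor R = 1/(1 − e^(−kτ)) ≈ 1.2661.
Single-dose peak C₀ = D/Vd = 2176/256 ≈ 8.500 mcg/mL.
Steady-state peak Cmax,ss = C₀·R ≈ 8.500 × 1.2661 ≈ 10.762 mcg/mL.
Peak 10.8 mcg/mL vs MTC 6 mcg/mL: exceeds toxic threshold.

10.8 mcg/mL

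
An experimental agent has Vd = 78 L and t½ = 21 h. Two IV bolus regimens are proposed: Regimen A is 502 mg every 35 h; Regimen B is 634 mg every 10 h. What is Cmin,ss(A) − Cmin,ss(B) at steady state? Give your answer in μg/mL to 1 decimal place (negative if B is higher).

-17.8 μg/mL

Regimen A: f = (1/2)^(35/21) ≈ 0.3150; Cmin,ss = (502/78)·f/(1−f) ≈ 2.960 μg/mL.
Regimen B: f = (1/2)^(10/21) ≈ 0.7189; Cmin,ss = (634/78)·f/(1−f) ≈ 20.788 μg/mL.
Difference ≈ 2.960 − 20.788 ≈ -17.828 μg/mL.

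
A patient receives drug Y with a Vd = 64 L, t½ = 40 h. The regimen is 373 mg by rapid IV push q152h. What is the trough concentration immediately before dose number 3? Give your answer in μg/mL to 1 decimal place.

0.4 μg/mL

f = (1/2)^(τ/t½) = (1/2)^(152/40) ≈ 0.0718.
C₀ = D/Vd = 373/64 ≈ 5.828 μg/mL.
Before the 3rd dose, 2 doses have been given. Superposition: Cmin = C₀·(f + f²).
≈ 5.828 × (0.0718 + 0.0052) ≈ 5.828 × 0.0770 ≈ 0.449 μg/mL.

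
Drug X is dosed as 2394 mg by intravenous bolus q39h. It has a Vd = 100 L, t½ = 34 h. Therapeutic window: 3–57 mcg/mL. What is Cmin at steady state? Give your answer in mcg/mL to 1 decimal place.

19.7 mcg/mL

k = ln2/t½ = ln2/34 ≈ 0.020387 h⁻¹; fraction remaining f = e^(−kτ) = e^(−0.020387×39) ≈ 0.4515.
Accumulation ratio R = 1/(1 − f) ≈ 1/0.5485 ≈ 1.8232.
Single-dose peak C₀ = D/Vd = 2394/100 ≈ 23.940 mcg/mL.
Steady-state peak Cmax,ss = C₀·R ≈ 23.940 × 1.8232 ≈ 43.647 mcg/mL.
One interval later, Cmin,ss = Cmax,ss·e^(−kτ) ≈ 43.647 × 0.4515 ≈ 19.707 mcg/mL.
Trough 19.7 mcg/mL vs MEC 3 mcg/mL: adequate.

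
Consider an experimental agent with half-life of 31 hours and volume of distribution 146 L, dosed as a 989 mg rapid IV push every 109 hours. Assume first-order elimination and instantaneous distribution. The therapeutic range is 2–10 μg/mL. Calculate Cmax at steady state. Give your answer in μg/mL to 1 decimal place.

7.4 μg/mL

τ/t½ = 109/31 ≈ 3.5161, so fraction remaining f = (1/2)^(109/31) ≈ 0.0874.
At steady state, accumulation factor R = 1/(1 − e^(−kτ)) ≈ 1.0958.
Each bolus raises the concentration by D/Vd = 989/146 ≈ 6.774 μg/mL.
Steady-state peak Cmax,ss = C₀·R ≈ 6.774 × 1.0958 ≈ 7.423 μg/mL.
Peak 7.4 μg/mL vs MTC 10 μg/mL: below toxic threshold.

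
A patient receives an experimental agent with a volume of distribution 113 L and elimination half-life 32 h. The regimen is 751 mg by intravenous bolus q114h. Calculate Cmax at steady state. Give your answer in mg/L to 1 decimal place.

k = ln2/t½ = ln2/32 ≈ 0.021661 h⁻¹; fraction remaining f = e^(−kτ) = e^(−0.021661×114) ≈ 0.0846.
Accumulation ratio R = 1/(1 − f) ≈ 1/0.9154 ≈ 1.0924.
Single-dose peak C₀ = D/Vd = 751/113 ≈ 6.646 mg/L.
Steady-state peak Cmax,ss = C₀·R ≈ 6.646 × 1.0924 ≈ 7.260 mg/L.

7.3 mg/L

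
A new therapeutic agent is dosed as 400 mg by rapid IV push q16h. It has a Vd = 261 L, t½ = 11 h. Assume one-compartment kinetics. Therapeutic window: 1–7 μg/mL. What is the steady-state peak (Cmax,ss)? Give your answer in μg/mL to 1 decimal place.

k = ln2/t½ = ln2/11 ≈ 0.063013 h⁻¹; fraction remaining f = e^(−kτ) = e^(−0.063013×16) ≈ 0.3649.
Accumulation ratio R = 1/(1 − f) ≈ 1/0.6351 ≈ 1.5746.
Single-dose peak C₀ = D/Vd = 400/261 ≈ 1.533 μg/mL.
Cmax,ss = C₀/(1 − f) ≈ 1.533/0.6351 ≈ 2.414 μg/mL.
Peak 2.4 μg/mL vs MTC 7 μg/mL: below toxic threshold.

2.4 μg/mL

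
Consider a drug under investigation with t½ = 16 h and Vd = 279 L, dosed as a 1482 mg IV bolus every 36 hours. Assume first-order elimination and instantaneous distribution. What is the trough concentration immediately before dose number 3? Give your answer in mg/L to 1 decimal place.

f = (1/2)^(τ/t½) = (1/2)^(36/16) ≈ 0.2102.
C₀ = D/Vd = 1482/279 ≈ 5.312 mg/L.
Before the 3rd dose, 2 doses have been given. Superposition: Cmin = C₀·(f + f²).
≈ 5.312 × (0.2102 + 0.0442) ≈ 5.312 × 0.2544 ≈ 1.351 mg/L.

1.4 mg/L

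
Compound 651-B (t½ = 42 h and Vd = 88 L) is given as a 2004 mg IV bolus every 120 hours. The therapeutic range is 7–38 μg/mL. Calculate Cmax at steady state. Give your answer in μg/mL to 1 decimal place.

26.4 μg/mL

Over one 120-h interval, 120/42 ≈ 2.8571 half-lives elapse, leaving f ≈ 0.1380 of each dose.
Accumulation ratio R = 1/(1 − f) ≈ 1/0.8620 ≈ 1.1601.
Each bolus raises the concentration by D/Vd = 2004/88 ≈ 22.773 μg/mL.
Steady-state peak Cmax,ss = C₀·R ≈ 22.773 × 1.1601 ≈ 26.419 μg/mL.
Peak 26.4 μg/mL vs MTC 38 μg/mL: below toxic threshold.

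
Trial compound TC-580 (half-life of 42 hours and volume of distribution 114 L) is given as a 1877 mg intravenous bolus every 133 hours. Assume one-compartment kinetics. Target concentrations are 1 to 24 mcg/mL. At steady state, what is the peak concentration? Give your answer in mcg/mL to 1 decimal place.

k = ln2/t½ = ln2/42 ≈ 0.016504 h⁻¹; fraction remaining f = e^(−kτ) = e^(−0.016504×133) ≈ 0.1114.
Accumulation ratio R = 1/(1 − f) ≈ 1/0.8886 ≈ 1.1254.
Each bolus raises the concentration by D/Vd = 1877/114 ≈ 16.465 mcg/mL.
Steady-state peak Cmax,ss = C₀·R ≈ 16.465 × 1.1254 ≈ 18.530 mcg/mL.
Peak 18.5 mcg/mL vs MTC 24 mcg/mL: below toxic threshold.

18.5 mcg/mL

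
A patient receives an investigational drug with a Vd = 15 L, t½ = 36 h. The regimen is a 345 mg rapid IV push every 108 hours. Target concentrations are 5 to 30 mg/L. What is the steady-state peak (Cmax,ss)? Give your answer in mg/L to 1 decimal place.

τ = 108 h = 3 half-lives, so f = (1/2)^3 = 0.125.
Accumulation ratio R = 1/(1 − f) = 1/0.875 = 8/7.
Single-dose peak C₀ = D/Vd = 345/15 = 23 mg/L.
Steady-state peak Cmax,ss = C₀·R = 23 × 8/7 ≈ 26.286 mg/L.
Peak 26.3 mg/L vs MTC 30 mg/L: below toxic threshold.

26.3 mg/L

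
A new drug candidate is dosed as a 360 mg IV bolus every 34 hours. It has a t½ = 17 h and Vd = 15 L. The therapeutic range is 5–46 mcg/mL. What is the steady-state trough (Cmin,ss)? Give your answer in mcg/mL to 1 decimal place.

τ = 34 h = 2 half-lives, so f = (1/2)^2 = 0.25.
Accumulation ratio R = 1/(1 − f) = 1/0.75 = 4/3.
Single-dose peak C₀ = D/Vd = 360/15 = 24 mcg/mL.
Steady-state peak Cmax,ss = C₀·R = 24 × 4/3 ≈ 32.000 mcg/mL.
Steady-state trough Cmin,ss = Cmax,ss·f ≈ 32.000 × 0.25 ≈ 8.000 mcg/mL.
Trough 8.0 mcg/mL vs MEC 5 mcg/mL: adequate.

8.0 mcg/mL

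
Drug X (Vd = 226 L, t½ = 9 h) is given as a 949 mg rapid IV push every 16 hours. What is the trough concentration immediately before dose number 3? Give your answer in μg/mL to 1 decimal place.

f = (1/2)^(τ/t½) = (1/2)^(16/9) ≈ 0.2916.
C₀ = D/Vd = 949/226 ≈ 4.199 μg/mL.
Before the 3rd dose, 2 doses have been given. Superposition: Cmin = C₀·(f + f²).
≈ 4.199 × (0.2916 + 0.0850) ≈ 4.199 × 0.3766 ≈ 1.581 μg/mL.

1.6 μg/mL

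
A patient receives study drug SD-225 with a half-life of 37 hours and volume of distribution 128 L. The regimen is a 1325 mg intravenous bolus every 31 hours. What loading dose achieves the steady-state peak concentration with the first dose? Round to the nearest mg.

f = (1/2)^(31/37) ≈ 0.559481; accumulation ratio R = 1/(1−f) ≈ 2.27005.
Loading dose to hit Cmax,ss on first dose: D_load = D_maint·R ≈ 1325 × 2.27005 ≈ 3007.82 mg.

3008 mg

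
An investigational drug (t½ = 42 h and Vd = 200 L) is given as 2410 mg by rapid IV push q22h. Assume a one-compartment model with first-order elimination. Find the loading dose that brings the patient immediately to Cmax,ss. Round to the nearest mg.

7915 mg

f = (1/2)^(22/42) ≈ 0.695533; accumulation ratio R = 1/(1−f) ≈ 3.28443.
Loading dose to hit Cmax,ss on first dose: D_load = D_maint·R ≈ 2410 × 3.28443 ≈ 7915.48 mg.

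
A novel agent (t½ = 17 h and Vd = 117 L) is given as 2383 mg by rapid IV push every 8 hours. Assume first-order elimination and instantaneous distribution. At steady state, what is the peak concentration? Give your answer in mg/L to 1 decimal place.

k = ln2/t½ = ln2/17 ≈ 0.040773 h⁻¹; fraction remaining f = e^(−kτ) = e^(−0.040773×8) ≈ 0.7217.
Accumulation ratio R = 1/(1 − f) ≈ 1/0.2783 ≈ 3.5932.
Single-dose peak C₀ = D/Vd = 2383/117 ≈ 20.368 mg/L.
Steady-state peak Cmax,ss = C₀·R ≈ 20.368 × 3.5932 ≈ 73.186 mg/L.

73.2 mg/L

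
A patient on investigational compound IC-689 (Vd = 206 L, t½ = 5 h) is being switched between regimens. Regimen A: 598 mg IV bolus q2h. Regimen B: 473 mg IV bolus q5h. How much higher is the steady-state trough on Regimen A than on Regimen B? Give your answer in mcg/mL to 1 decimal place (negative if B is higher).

Regimen A: f = (1/2)^(2/5) ≈ 0.7579; Cmin,ss = (598/206)·f/(1−f) ≈ 9.088 mcg/mL.
Regimen B: f = (1/2)^(5/5) ≈ 0.5000; Cmin,ss = (473/206)·f/(1−f) ≈ 2.296 mcg/mL.
Difference ≈ 9.088 − 2.296 ≈ 6.792 mcg/mL.

6.8 mcg/mL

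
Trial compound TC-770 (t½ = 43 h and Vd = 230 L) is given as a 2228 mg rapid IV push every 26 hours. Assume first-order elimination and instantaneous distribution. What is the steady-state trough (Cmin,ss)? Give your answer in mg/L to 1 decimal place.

18.6 mg/L

Over one 26-h interval, 26/43 ≈ 0.60465 half-lives elapse, leaving f ≈ 0.6576 of each dose.
Each bolus raises the concentration by D/Vd = 2228/230 ≈ 9.687 mg/L.
Steady-state trough Cmin,ss = C₀·f/(1−f) ≈ 9.687 × 0.6576/0.3424 ≈ 18.604 mg/L.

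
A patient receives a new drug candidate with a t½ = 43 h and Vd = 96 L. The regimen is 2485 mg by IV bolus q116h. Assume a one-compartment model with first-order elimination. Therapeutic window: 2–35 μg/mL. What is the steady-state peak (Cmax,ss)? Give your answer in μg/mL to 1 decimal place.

τ/t½ = 116/43 ≈ 2.6977, so fraction remaining f = (1/2)^(116/43) ≈ 0.1541.
At steady state, accumulation factor R = 1/(1 − e^(−kτ)) ≈ 1.1822.
Each bolus raises the concentration by D/Vd = 2485/96 ≈ 25.885 μg/mL.
Steady-state peak Cmax,ss = C₀·R ≈ 25.885 × 1.1822 ≈ 30.601 μg/mL.
Peak 30.6 μg/mL vs MTC 35 μg/mL: below toxic threshold.

30.6 μg/mL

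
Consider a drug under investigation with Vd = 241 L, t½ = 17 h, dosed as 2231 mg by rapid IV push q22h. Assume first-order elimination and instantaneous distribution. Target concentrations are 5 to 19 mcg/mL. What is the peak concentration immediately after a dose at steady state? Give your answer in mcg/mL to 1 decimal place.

Over one 22-h interval, 22/17 ≈ 1.2941 half-lives elapse, leaving f ≈ 0.4078 of each dose.
Accumulation ratio R = 1/(1 − f) ≈ 1/0.5922 ≈ 1.6886.
Single-dose peak C₀ = D/Vd = 2231/241 ≈ 9.257 mcg/mL.
Cmax,ss = C₀/(1 − f) ≈ 9.257/0.5922 ≈ 15.632 mcg/mL.
Peak 15.6 mcg/mL vs MTC 19 mcg/mL: below toxic threshold.

15.6 mcg/mL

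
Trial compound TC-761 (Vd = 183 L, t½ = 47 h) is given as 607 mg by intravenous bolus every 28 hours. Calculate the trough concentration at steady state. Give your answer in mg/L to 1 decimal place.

τ/t½ = 28/47 ≈ 0.59574, so fraction remaining f = (1/2)^(28/47) ≈ 0.6617.
Accumulation ratio R = 1/(1 − f) ≈ 1/0.3383 ≈ 2.9560.
Single-dose peak C₀ = D/Vd = 607/183 ≈ 3.317 mg/L.
Steady-state peak Cmax,ss = C₀·R ≈ 3.317 × 2.9560 ≈ 9.805 mg/L.
Steady-state trough Cmin,ss = Cmax,ss·f ≈ 9.805 × 0.6617 ≈ 6.488 mg/L.

6.5 mg/L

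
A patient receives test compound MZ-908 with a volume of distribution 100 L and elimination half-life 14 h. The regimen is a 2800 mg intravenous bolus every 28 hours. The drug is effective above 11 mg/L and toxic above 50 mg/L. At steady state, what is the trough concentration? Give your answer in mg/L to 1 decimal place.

The dosing interval is 2 half-lives, so f = 2^(−2) = 0.25.
Accumulation ratio R = 1/(1 − f) = 1/0.75 = 4/3.
Single-dose peak C₀ = D/Vd = 2800/100 = 28 mg/L.
Steady-state peak Cmax,ss = C₀·R = 28 × 4/3 ≈ 37.333 mg/L.
Steady-state trough Cmin,ss = Cmax,ss·f ≈ 37.333 × 0.25 ≈ 9.333 mg/L.
Trough 9.3 mg/L vs MEC 11 mg/L: subtherapeutic.

9.3 mg/L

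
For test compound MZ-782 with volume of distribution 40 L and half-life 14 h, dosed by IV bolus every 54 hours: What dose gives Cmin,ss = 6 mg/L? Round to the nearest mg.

3238 mg

τ/t½ = 54/14 ≈ 3.8571, so f = (1/2)^(54/14) ≈ 0.069006.
Cmin,ss = (D/Vd)·f/(1−f), so D = Cmin,ss·Vd·(1−f)/f.
D = 6 × 40 × (1−f)/f ≈ 6 × 40 × 13.49149 ≈ 3237.96 mg.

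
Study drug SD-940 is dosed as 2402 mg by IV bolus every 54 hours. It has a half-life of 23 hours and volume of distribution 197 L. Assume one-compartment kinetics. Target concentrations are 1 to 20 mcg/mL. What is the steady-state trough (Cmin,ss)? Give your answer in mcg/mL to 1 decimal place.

k = ln2/t½ = ln2/23 ≈ 0.030137 h⁻¹; fraction remaining f = e^(−kτ) = e^(−0.030137×54) ≈ 0.1964.
At steady state, accumulation factor R = 1/(1 − e^(−kτ)) ≈ 1.2444.
Single-dose peak C₀ = D/Vd = 2402/197 ≈ 12.193 mcg/mL.
Cmax,ss = C₀/(1 − f) ≈ 12.193/0.8036 ≈ 15.173 mcg/mL.
Steady-state trough Cmin,ss = Cmax,ss·f ≈ 15.173 × 0.1964 ≈ 2.980 mcg/mL.
Trough 3.0 mcg/mL vs MEC 1 mcg/mL: adequate.

3.0 mcg/mL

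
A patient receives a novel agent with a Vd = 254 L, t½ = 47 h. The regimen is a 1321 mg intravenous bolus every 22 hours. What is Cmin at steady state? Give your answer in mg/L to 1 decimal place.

k = ln2/t½ = ln2/47 ≈ 0.014748 h⁻¹; fraction remaining f = e^(−kτ) = e^(−0.014748×22) ≈ 0.7229.
Each bolus raises the concentration by D/Vd = 1321/254 ≈ 5.201 mg/L.
Steady-state trough Cmin,ss = C₀·f/(1−f) ≈ 5.201 × 0.7229/0.2771 ≈ 13.568 mg/L.

13.6 mg/L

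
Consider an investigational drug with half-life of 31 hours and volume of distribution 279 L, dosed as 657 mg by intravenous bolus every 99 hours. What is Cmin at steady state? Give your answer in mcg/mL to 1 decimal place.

0.3 mcg/mL

Over one 99-h interval, 99/31 ≈ 3.1935 half-lives elapse, leaving f ≈ 0.1093 of each dose.
Single-dose peak C₀ = D/Vd = 657/279 ≈ 2.355 mcg/mL.
Steady-state trough Cmin,ss = C₀·f/(1−f) ≈ 2.355 × 0.1093/0.8907 ≈ 0.289 mcg/mL.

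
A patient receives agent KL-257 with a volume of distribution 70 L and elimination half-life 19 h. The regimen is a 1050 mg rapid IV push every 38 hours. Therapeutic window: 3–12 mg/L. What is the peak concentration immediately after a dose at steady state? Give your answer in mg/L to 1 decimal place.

τ = 38 h = 2 half-lives, so f = (1/2)^2 = 0.25.
Accumulation ratio R = 1/(1 − f) = 1/0.75 = 4/3.
Single-dose peak C₀ = D/Vd = 1050/70 = 15 mg/L.
Steady-state peak Cmax,ss = C₀·R = 15 × 4/3 ≈ 20.000 mg/L.
Peak 20.0 mg/L vs MTC 12 mg/L: exceeds toxic threshold.

20.0 mg/L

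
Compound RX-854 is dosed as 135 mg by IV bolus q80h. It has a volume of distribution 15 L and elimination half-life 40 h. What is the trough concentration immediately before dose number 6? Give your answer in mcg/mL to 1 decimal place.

f = (1/2)^(τ/t½) = (1/2)^(80/40) ≈ 0.2500.
C₀ = D/Vd = 135/15 ≈ 9.000 mcg/mL.
Before the 6th dose, 5 doses have been given. Superposition: Cmin = C₀·(f + f² + … + f^5).
≈ 9.000 × (0.2500 + 0.0625 + 0.0156 + 0.0039 + 0.0010) ≈ 9.000 × 0.3330 ≈ 2.997 mcg/mL.

3.0 mcg/mL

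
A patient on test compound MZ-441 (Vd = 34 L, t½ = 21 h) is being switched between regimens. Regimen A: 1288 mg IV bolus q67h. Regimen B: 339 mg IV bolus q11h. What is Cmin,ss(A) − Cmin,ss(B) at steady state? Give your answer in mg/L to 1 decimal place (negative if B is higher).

Regimen A: f = (1/2)^(67/21) ≈ 0.1095; Cmin,ss = (1288/34)·f/(1−f) ≈ 4.658 mg/L.
Regimen B: f = (1/2)^(11/21) ≈ 0.6955; Cmin,ss = (339/34)·f/(1−f) ≈ 22.774 mg/L.
Difference ≈ 4.658 − 22.774 ≈ -18.116 mg/L.

-18.1 mg/L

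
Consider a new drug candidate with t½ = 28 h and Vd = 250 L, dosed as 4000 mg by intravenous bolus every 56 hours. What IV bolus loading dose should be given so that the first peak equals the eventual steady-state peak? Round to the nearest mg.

5333 mg

f = (1/2)^(56/28) ≈ 0.250000; accumulation ratio R = 1/(1−f) ≈ 1.33333.
Loading dose to hit Cmax,ss on first dose: D_load = D_maint·R ≈ 4000 × 1.33333 ≈ 5333.32 mg.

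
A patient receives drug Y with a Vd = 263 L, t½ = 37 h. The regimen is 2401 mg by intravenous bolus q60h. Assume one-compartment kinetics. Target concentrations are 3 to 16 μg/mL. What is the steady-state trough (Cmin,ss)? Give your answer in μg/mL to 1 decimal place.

4.4 μg/mL

Over one 60-h interval, 60/37 ≈ 1.6216 half-lives elapse, leaving f ≈ 0.3250 of each dose.
At steady state, accumulation factor R = 1/(1 − e^(−kτ)) ≈ 1.4815.
Single-dose peak C₀ = D/Vd = 2401/263 ≈ 9.129 μg/mL.
Steady-state peak Cmax,ss = C₀·R ≈ 9.129 × 1.4815 ≈ 13.525 μg/mL.
One interval later, Cmin,ss = Cmax,ss·e^(−kτ) ≈ 13.525 × 0.3250 ≈ 4.396 μg/mL.
Trough 4.4 μg/mL vs MEC 3 μg/mL: adequate.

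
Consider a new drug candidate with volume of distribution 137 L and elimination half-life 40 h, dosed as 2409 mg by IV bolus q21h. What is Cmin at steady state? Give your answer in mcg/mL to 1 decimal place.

40.1 mcg/mL

Over one 21-h interval, 21/40 ≈ 0.525 half-lives elapse, leaving f ≈ 0.6950 of each dose.
At steady state, accumulation factor R = 1/(1 − e^(−kτ)) ≈ 3.2787.
Single-dose peak C₀ = D/Vd = 2409/137 ≈ 17.584 mcg/mL.
Cmax,ss = C₀/(1 − f) ≈ 17.584/0.3050 ≈ 57.652 mcg/mL.
Steady-state trough Cmin,ss = Cmax,ss·f ≈ 57.652 × 0.6950 ≈ 40.068 mcg/mL.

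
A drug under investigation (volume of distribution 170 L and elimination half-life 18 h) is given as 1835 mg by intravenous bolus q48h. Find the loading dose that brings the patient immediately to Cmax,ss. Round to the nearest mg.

f = (1/2)^(48/18) ≈ 0.157490; accumulation ratio R = 1/(1−f) ≈ 1.18693.
Loading dose to hit Cmax,ss on first dose: D_load = D_maint·R ≈ 1835 × 1.18693 ≈ 2178.02 mg.

2178 mg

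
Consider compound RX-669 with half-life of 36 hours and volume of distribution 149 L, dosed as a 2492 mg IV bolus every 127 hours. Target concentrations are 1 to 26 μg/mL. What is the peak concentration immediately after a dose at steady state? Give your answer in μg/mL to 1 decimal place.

Over one 127-h interval, 127/36 ≈ 3.5278 half-lives elapse, leaving f ≈ 0.0867 of each dose.
At steady state, accumulation factor R = 1/(1 − e^(−kτ)) ≈ 1.0949.
Each bolus raises the concentration by D/Vd = 2492/149 ≈ 16.725 μg/mL.
Steady-state peak Cmax,ss = C₀·R ≈ 16.725 × 1.0949 ≈ 18.312 μg/mL.
Peak 18.3 μg/mL vs MTC 26 μg/mL: below toxic threshold.

18.3 μg/mL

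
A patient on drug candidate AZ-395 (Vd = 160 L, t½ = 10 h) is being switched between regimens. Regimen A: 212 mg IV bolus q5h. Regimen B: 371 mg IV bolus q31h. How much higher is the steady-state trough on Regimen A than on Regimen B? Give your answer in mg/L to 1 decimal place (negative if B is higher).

2.9 mg/L

Regimen A: f = (1/2)^(5/10) ≈ 0.7071; Cmin,ss = (212/160)·f/(1−f) ≈ 3.199 mg/L.
Regimen B: f = (1/2)^(31/10) ≈ 0.1166; Cmin,ss = (371/160)·f/(1−f) ≈ 0.306 mg/L.
Difference ≈ 3.199 − 0.306 ≈ 2.893 mg/L.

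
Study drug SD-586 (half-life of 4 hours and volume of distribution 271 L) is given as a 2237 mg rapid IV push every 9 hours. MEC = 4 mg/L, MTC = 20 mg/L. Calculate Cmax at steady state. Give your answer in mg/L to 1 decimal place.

Over one 9-h interval, 9/4 ≈ 2.25 half-lives elapse, leaving f ≈ 0.2102 of each dose.
At steady state, accumulation factor R = 1/(1 − e^(−kτ)) ≈ 1.2661.
Each bolus raises the concentration by D/Vd = 2237/271 ≈ 8.255 mg/L.
Steady-state peak Cmax,ss = C₀·R ≈ 8.255 × 1.2661 ≈ 10.452 mg/L.
Peak 10.5 mg/L vs MTC 20 mg/L: below toxic threshold.

10.5 mg/L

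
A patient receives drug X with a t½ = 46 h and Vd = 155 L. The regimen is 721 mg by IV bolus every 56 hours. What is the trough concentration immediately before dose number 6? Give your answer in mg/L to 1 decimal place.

f = (1/2)^(τ/t½) = (1/2)^(56/46) ≈ 0.4301.
C₀ = D/Vd = 721/155 ≈ 4.652 mg/L.
Before the 6th dose, 5 doses have been given. Superposition: Cmin = C₀·(f + f² + … + f^5).
≈ 4.652 × (0.4301 + 0.1850 + 0.0796 + 0.0342 + 0.0147) ≈ 4.652 × 0.7436 ≈ 3.459 mg/L.

3.5 mg/L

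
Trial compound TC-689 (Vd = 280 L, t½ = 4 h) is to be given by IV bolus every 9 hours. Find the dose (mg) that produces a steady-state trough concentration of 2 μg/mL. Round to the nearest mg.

τ/t½ = 9/4 ≈ 2.25, so f = (1/2)^(9/4) ≈ 0.210224.
Cmin,ss = (D/Vd)·f/(1−f), so D = Cmin,ss·Vd·(1−f)/f.
D = 2 × 280 × (1−f)/f ≈ 2 × 280 × 3.75683 ≈ 2103.82 mg.

2104 mg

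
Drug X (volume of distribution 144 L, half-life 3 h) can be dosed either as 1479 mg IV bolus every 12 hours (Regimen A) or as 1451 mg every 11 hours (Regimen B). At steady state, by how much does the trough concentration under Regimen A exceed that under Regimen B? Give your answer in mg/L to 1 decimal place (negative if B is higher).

Regimen A: f = (1/2)^(12/3) ≈ 0.0625; Cmin,ss = (1479/144)·f/(1−f) ≈ 0.685 mg/L.
Regimen B: f = (1/2)^(11/3) ≈ 0.0787; Cmin,ss = (1451/144)·f/(1−f) ≈ 0.861 mg/L.
Difference ≈ 0.685 − 0.861 ≈ -0.176 mg/L.

-0.2 mg/L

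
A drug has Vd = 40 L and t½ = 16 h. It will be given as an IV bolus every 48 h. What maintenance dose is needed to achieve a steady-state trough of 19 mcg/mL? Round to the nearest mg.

5320 mg

τ/t½ = 48/16 ≈ 3, so f = (1/2)^(48/16) ≈ 0.125000.
Cmin,ss = (D/Vd)·f/(1−f), so D = Cmin,ss·Vd·(1−f)/f.
D = 19 × 40 × (1−f)/f ≈ 19 × 40 × 7.00000 ≈ 5320.00 mg.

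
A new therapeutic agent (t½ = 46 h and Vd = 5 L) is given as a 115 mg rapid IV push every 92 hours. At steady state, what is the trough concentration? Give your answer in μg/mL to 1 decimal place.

7.7 μg/mL

The dosing interval is 2 half-lives, so f = 2^(−2) = 0.25.
At steady state, R = 1/(1 − 0.25) = 4/3.
Single-dose peak C₀ = D/Vd = 115/5 = 23 μg/mL.
Steady-state peak Cmax,ss = C₀·R = 23 × 4/3 ≈ 30.667 μg/mL.
Steady-state trough Cmin,ss = Cmax,ss·f ≈ 30.667 × 0.25 ≈ 7.667 μg/mL.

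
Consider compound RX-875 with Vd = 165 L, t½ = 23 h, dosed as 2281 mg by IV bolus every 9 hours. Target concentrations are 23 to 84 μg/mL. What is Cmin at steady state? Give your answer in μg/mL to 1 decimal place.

τ/t½ = 9/23 ≈ 0.3913, so fraction remaining f = (1/2)^(9/23) ≈ 0.7624.
Accumulation ratio R = 1/(1 − f) ≈ 1/0.2376 ≈ 4.2088.
Each bolus raises the concentration by D/Vd = 2281/165 ≈ 13.824 μg/mL.
Steady-state peak Cmax,ss = C₀·R ≈ 13.824 × 4.2088 ≈ 58.182 μg/mL.
Steady-state trough Cmin,ss = Cmax,ss·f ≈ 58.182 × 0.7624 ≈ 44.358 μg/mL.
Trough 44.4 μg/mL vs MEC 23 μg/mL: adequate.

44.4 μg/mL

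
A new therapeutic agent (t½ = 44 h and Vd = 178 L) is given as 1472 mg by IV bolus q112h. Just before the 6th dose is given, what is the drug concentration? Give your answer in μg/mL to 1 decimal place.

1.7 μg/mL

f = (1/2)^(τ/t½) = (1/2)^(112/44) ≈ 0.1713.
C₀ = D/Vd = 1472/178 ≈ 8.270 μg/mL.
Before the 6th dose, 5 doses have been given. Superposition: Cmin = C₀·(f + f² + … + f^5).
≈ 8.270 × (0.1713 + 0.0293 + 0.0050 + 0.0009 + 0.0001) ≈ 8.270 × 0.2066 ≈ 1.709 μg/mL.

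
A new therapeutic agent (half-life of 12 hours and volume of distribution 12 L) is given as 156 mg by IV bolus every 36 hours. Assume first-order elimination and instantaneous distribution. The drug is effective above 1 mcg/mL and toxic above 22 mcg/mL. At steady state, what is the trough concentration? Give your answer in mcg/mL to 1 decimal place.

τ = 36 h = 3 half-lives, so f = (1/2)^3 = 0.125.
At steady state, R = 1/(1 − 0.125) = 8/7.
Single-dose peak C₀ = D/Vd = 156/12 = 13 mcg/mL.
Steady-state peak Cmax,ss = C₀·R = 13 × 8/7 ≈ 14.857 mcg/mL.
Steady-state trough Cmin,ss = Cmax,ss·f ≈ 14.857 × 0.125 ≈ 1.857 mcg/mL.
Trough 1.9 mcg/mL vs MEC 1 mcg/mL: adequate.

1.9 mcg/mL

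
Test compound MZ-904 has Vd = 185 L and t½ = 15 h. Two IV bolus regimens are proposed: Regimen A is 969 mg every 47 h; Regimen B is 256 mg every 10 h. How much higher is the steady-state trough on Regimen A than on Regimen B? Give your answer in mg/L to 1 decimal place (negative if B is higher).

-1.7 mg/L

Regimen A: f = (1/2)^(47/15) ≈ 0.1140; Cmin,ss = (969/185)·f/(1−f) ≈ 0.674 mg/L.
Regimen B: f = (1/2)^(10/15) ≈ 0.6300; Cmin,ss = (256/185)·f/(1−f) ≈ 2.356 mg/L.
Difference ≈ 0.674 − 2.356 ≈ -1.682 mg/L.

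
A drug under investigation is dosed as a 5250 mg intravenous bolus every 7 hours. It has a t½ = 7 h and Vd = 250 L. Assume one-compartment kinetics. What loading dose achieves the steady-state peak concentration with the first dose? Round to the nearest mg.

10500 mg

f = (1/2)^(7/7) ≈ 0.500000; accumulation ratio R = 1/(1−f) ≈ 2.00000.
Loading dose to hit Cmax,ss on first dose: D_load = D_maint·R ≈ 5250 × 2.00000 ≈ 10500.00 mg.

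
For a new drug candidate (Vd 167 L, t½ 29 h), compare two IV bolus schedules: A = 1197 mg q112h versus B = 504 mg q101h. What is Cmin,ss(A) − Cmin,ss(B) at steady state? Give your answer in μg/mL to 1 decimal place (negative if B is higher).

0.2 μg/mL

Regimen A: f = (1/2)^(112/29) ≈ 0.0688; Cmin,ss = (1197/167)·f/(1−f) ≈ 0.530 μg/mL.
Regimen B: f = (1/2)^(101/29) ≈ 0.0895; Cmin,ss = (504/167)·f/(1−f) ≈ 0.297 μg/mL.
Difference ≈ 0.530 − 0.297 ≈ 0.233 μg/mL.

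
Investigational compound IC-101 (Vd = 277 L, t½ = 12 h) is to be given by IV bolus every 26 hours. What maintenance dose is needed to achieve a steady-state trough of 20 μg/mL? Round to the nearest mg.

τ/t½ = 26/12 ≈ 2.1667, so f = (1/2)^(26/12) ≈ 0.222725.
Cmin,ss = (D/Vd)·f/(1−f), so D = Cmin,ss·Vd·(1−f)/f.
D = 20 × 277 × (1−f)/f ≈ 20 × 277 × 3.48984 ≈ 19333.71 mg.

19334 mg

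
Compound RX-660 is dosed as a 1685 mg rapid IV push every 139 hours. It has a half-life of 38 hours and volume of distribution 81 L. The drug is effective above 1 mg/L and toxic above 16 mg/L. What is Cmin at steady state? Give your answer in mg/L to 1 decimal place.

Over one 139-h interval, 139/38 ≈ 3.6579 half-lives elapse, leaving f ≈ 0.0792 of each dose.
Single-dose peak C₀ = D/Vd = 1685/81 ≈ 20.802 mg/L.
Steady-state trough Cmin,ss = C₀·f/(1−f) ≈ 20.802 × 0.0792/0.9208 ≈ 1.789 mg/L.
Trough 1.8 mg/L vs MEC 1 mg/L: adequate.

1.8 mg/L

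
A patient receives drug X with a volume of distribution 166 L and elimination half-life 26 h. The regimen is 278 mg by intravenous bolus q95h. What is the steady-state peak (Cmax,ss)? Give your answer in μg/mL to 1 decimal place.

1.8 μg/mL

Over one 95-h interval, 95/26 ≈ 3.6538 half-lives elapse, leaving f ≈ 0.0794 of each dose.
Accumulation ratio R = 1/(1 − f) ≈ 1/0.9206 ≈ 1.0862.
Single-dose peak C₀ = D/Vd = 278/166 ≈ 1.675 μg/mL.
Steady-state peak Cmax,ss = C₀·R ≈ 1.675 × 1.0862 ≈ 1.819 μg/mL.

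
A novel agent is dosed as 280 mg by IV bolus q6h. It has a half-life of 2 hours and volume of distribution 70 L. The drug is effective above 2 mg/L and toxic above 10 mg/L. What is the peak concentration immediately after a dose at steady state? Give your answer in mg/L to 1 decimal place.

4.6 mg/L

τ = 6 h = 3 half-lives, so f = (1/2)^3 = 0.125.
Accumulation ratio R = 1/(1 − f) = 1/0.875 = 8/7.
Single-dose peak C₀ = D/Vd = 280/70 = 4 mg/L.
Steady-state peak Cmax,ss = C₀·R = 4 × 8/7 ≈ 4.571 mg/L.
Peak 4.6 mg/L vs MTC 10 mg/L: below toxic threshold.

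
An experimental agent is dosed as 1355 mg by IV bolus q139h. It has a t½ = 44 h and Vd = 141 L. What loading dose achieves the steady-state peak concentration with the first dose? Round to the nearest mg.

1526 mg

f = (1/2)^(139/44) ≈ 0.111949; accumulation ratio R = 1/(1−f) ≈ 1.12606.
Loading dose to hit Cmax,ss on first dose: D_load = D_maint·R ≈ 1355 × 1.12606 ≈ 1525.81 mg.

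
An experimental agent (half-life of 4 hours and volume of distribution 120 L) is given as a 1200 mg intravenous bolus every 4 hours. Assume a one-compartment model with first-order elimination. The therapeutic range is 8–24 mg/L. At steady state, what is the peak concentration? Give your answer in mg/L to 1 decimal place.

The dosing interval is 1 half-life, so f = 2^(−1) = 0.5.
Accumulation ratio R = 1/(1 − f) = 1/0.5 = 2/1.
Single-dose peak C₀ = D/Vd = 1200/120 = 10 mg/L.
Steady-state peak Cmax,ss = C₀·R = 10 × 2/1 ≈ 20.000 mg/L.
Peak 20.0 mg/L vs MTC 24 mg/L: below toxic threshold.

20.0 mg/L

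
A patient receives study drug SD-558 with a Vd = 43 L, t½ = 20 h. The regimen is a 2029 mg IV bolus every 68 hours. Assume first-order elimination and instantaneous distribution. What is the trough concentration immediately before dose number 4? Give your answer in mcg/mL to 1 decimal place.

f = (1/2)^(τ/t½) = (1/2)^(68/20) ≈ 0.0947.
C₀ = D/Vd = 2029/43 ≈ 47.186 mcg/mL.
Before the 4th dose, 3 doses have been given. Superposition: Cmin = C₀·(f + f² + … + f^3).
≈ 47.186 × (0.0947 + 0.0090 + 0.0008) ≈ 47.186 × 0.1045 ≈ 4.931 mcg/mL.

4.9 mcg/mL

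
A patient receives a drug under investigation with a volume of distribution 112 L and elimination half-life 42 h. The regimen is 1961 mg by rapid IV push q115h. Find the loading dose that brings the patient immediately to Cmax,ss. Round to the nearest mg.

f = (1/2)^(115/42) ≈ 0.149883; accumulation ratio R = 1/(1−f) ≈ 1.17631.
Loading dose to hit Cmax,ss on first dose: D_load = D_maint·R ≈ 1961 × 1.17631 ≈ 2306.74 mg.

2307 mg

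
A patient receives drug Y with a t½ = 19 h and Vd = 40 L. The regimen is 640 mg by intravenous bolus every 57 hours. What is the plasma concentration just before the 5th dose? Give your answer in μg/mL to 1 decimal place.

2.3 μg/mL

f = (1/2)^(τ/t½) = (1/2)^(57/19) ≈ 0.1250.
C₀ = D/Vd = 640/40 ≈ 16.000 μg/mL.
Before the 5th dose, 4 doses have been given. Superposition: Cmin = C₀·(f + f² + … + f^4).
≈ 16.000 × (0.1250 + 0.0156 + 0.0020 + 0.0002) ≈ 16.000 × 0.1428 ≈ 2.285 μg/mL.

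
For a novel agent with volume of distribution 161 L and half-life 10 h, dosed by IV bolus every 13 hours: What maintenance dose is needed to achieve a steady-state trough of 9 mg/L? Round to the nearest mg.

2119 mg

τ/t½ = 13/10 ≈ 1.3, so f = (1/2)^(13/10) ≈ 0.406126.
Cmin,ss = (D/Vd)·f/(1−f), so D = Cmin,ss·Vd·(1−f)/f.
D = 9 × 161 × (1−f)/f ≈ 9 × 161 × 1.46229 ≈ 2118.86 mg.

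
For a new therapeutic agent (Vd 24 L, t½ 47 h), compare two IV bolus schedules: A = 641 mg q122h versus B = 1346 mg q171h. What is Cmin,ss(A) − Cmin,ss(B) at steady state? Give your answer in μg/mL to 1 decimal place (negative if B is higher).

Regimen A: f = (1/2)^(122/47) ≈ 0.1654; Cmin,ss = (641/24)·f/(1−f) ≈ 5.293 μg/mL.
Regimen B: f = (1/2)^(171/47) ≈ 0.0803; Cmin,ss = (1346/24)·f/(1−f) ≈ 4.897 μg/mL.
Difference ≈ 5.293 − 4.897 ≈ 0.396 μg/mL.

0.4 μg/mL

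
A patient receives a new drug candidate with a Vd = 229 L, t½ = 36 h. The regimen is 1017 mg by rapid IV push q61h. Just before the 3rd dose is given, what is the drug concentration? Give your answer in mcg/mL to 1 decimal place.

f = (1/2)^(τ/t½) = (1/2)^(61/36) ≈ 0.3090.
C₀ = D/Vd = 1017/229 ≈ 4.441 mcg/mL.
Before the 3rd dose, 2 doses have been given. Superposition: Cmin = C₀·(f + f²).
≈ 4.441 × (0.3090 + 0.0955) ≈ 4.441 × 0.4045 ≈ 1.796 mcg/mL.

1.8 mcg/mL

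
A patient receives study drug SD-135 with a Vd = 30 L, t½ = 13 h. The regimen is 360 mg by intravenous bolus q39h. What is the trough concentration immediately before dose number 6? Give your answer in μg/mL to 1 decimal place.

f = (1/2)^(τ/t½) = (1/2)^(39/13) ≈ 0.1250.
C₀ = D/Vd = 360/30 ≈ 12.000 μg/mL.
Before the 6th dose, 5 doses have been given. Superposition: Cmin = C₀·(f + f² + … + f^5).
≈ 12.000 × (0.1250 + 0.0156 + 0.0020 + 0.0002 + 0.0000) ≈ 12.000 × 0.1428 ≈ 1.714 μg/mL.

1.7 μg/mL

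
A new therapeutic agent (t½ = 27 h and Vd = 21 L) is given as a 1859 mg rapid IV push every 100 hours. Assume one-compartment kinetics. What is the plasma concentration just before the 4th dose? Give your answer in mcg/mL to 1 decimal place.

7.4 mcg/mL

f = (1/2)^(τ/t½) = (1/2)^(100/27) ≈ 0.0767.
C₀ = D/Vd = 1859/21 ≈ 88.524 mcg/mL.
Before the 4th dose, 3 doses have been given. Superposition: Cmin = C₀·(f + f² + … + f^3).
≈ 88.524 × (0.0767 + 0.0059 + 0.0005) ≈ 88.524 × 0.0831 ≈ 7.356 mcg/mL.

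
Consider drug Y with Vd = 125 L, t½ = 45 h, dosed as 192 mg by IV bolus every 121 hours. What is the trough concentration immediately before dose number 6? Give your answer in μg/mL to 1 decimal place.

0.3 μg/mL

f = (1/2)^(τ/t½) = (1/2)^(121/45) ≈ 0.1551.
C₀ = D/Vd = 192/125 ≈ 1.536 μg/mL.
Before the 6th dose, 5 doses have been given. Superposition: Cmin = C₀·(f + f² + … + f^5).
≈ 1.536 × (0.1551 + 0.0241 + 0.0037 + 0.0006 + 0.0001) ≈ 1.536 × 0.1836 ≈ 0.282 μg/mL.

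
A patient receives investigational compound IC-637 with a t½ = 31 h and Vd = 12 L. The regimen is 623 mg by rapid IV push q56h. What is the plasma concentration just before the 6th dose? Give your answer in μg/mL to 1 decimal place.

20.7 μg/mL

f = (1/2)^(τ/t½) = (1/2)^(56/31) ≈ 0.2859.
C₀ = D/Vd = 623/12 ≈ 51.917 μg/mL.
Before the 6th dose, 5 doses have been given. Superposition: Cmin = C₀·(f + f² + … + f^5).
≈ 51.917 × (0.2859 + 0.0817 + 0.0234 + 0.0067 + 0.0019) ≈ 51.917 × 0.3996 ≈ 20.746 μg/mL.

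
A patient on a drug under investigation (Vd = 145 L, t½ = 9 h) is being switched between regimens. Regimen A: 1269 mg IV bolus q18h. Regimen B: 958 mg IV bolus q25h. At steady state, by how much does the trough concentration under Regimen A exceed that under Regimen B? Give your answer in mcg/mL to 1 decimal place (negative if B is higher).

1.8 mcg/mL

Regimen A: f = (1/2)^(18/9) ≈ 0.2500; Cmin,ss = (1269/145)·f/(1−f) ≈ 2.917 mcg/mL.
Regimen B: f = (1/2)^(25/9) ≈ 0.1458; Cmin,ss = (958/145)·f/(1−f) ≈ 1.128 mcg/mL.
Difference ≈ 2.917 − 1.128 ≈ 1.789 mcg/mL.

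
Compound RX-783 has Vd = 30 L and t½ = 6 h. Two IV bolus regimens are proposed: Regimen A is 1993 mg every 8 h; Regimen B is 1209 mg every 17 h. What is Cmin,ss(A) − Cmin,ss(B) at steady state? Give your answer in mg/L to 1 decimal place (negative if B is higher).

37.1 mg/L

Regimen A: f = (1/2)^(8/6) ≈ 0.3969; Cmin,ss = (1993/30)·f/(1−f) ≈ 43.720 mg/L.
Regimen B: f = (1/2)^(17/6) ≈ 0.1403; Cmin,ss = (1209/30)·f/(1−f) ≈ 6.577 mg/L.
Difference ≈ 43.720 − 6.577 ≈ 37.143 mg/L.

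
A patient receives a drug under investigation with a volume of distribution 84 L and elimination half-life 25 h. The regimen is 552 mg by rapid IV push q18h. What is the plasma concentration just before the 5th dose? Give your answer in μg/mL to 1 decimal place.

f = (1/2)^(τ/t½) = (1/2)^(18/25) ≈ 0.6071.
C₀ = D/Vd = 552/84 ≈ 6.571 μg/mL.
Before the 5th dose, 4 doses have been given. Superposition: Cmin = C₀·(f + f² + … + f^4).
≈ 6.571 × (0.6071 + 0.3686 + 0.2238 + 0.1358) ≈ 6.571 × 1.3353 ≈ 8.774 μg/mL.

8.8 μg/mL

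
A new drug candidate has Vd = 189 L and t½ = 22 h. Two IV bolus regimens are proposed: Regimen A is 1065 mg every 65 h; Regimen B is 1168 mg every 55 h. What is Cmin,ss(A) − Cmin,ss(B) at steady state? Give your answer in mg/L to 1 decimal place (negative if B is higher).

-0.5 mg/L

Regimen A: f = (1/2)^(65/22) ≈ 0.1290; Cmin,ss = (1065/189)·f/(1−f) ≈ 0.835 mg/L.
Regimen B: f = (1/2)^(55/22) ≈ 0.1768; Cmin,ss = (1168/189)·f/(1−f) ≈ 1.327 mg/L.
Difference ≈ 0.835 − 1.327 ≈ -0.492 mg/L.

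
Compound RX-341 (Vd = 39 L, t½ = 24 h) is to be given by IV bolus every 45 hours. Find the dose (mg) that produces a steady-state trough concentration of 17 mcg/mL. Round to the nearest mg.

τ/t½ = 45/24 ≈ 1.875, so f = (1/2)^(45/24) ≈ 0.272627.
Cmin,ss = (D/Vd)·f/(1−f), so D = Cmin,ss·Vd·(1−f)/f.
D = 17 × 39 × (1−f)/f ≈ 17 × 39 × 2.66802 ≈ 1768.90 mg.

1769 mg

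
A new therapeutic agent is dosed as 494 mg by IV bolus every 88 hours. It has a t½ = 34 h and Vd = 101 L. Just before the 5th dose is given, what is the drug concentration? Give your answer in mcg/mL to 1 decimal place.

f = (1/2)^(τ/t½) = (1/2)^(88/34) ≈ 0.1663.
C₀ = D/Vd = 494/101 ≈ 4.891 mcg/mL.
Before the 5th dose, 4 doses have been given. Superposition: Cmin = C₀·(f + f² + … + f^4).
≈ 4.891 × (0.1663 + 0.0277 + 0.0046 + 0.0008) ≈ 4.891 × 0.1994 ≈ 0.975 mcg/mL.

1.0 mcg/mL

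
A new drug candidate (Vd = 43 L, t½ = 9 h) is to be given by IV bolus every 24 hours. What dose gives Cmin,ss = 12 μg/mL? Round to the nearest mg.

τ/t½ = 24/9 ≈ 2.6667, so f = (1/2)^(24/9) ≈ 0.157490.
Cmin,ss = (D/Vd)·f/(1−f), so D = Cmin,ss·Vd·(1−f)/f.
D = 12 × 43 × (1−f)/f ≈ 12 × 43 × 5.34961 ≈ 2760.40 mg.

2760 mg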